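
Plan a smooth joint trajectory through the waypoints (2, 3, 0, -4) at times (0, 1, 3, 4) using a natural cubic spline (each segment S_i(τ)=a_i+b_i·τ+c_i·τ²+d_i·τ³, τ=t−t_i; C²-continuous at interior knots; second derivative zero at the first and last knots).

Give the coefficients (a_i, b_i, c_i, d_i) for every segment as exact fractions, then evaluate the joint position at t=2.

Δ: Δ0=1, Δ1=-3/2, Δ2=-4
row 1: diag=6, rhs=-15; c'=1/3, d'=-5/2
row 2: denom=6−2·1/3=16/3; d'=(-15−2·-5/2)/(16/3)=-15/8
back: M2=-15/8
back: M1=-5/2−1/3·-15/8=-15/8
M: M0=0, M1=-15/8, M2=-15/8, M3=0
seg 0: a=2, c=M0/2=0, d=(M1−M0)/(6·1)=-5/16, b=Δ0−h0·(2M0+M1)/6=21/16
seg 1: a=3, c=M1/2=-15/16, d=(M2−M1)/(6·2)=0, b=Δ1−h1·(2M1+M2)/6=3/8
seg 2: a=0, c=M2/2=-15/16, d=(M3−M2)/(6·1)=5/16, b=Δ2−h2·(2M2+M3)/6=-27/8
t_q=2 → seg 1, τ=1; S=3+3/8·τ+-15/16·τ²+0·τ³=39/16

  seg 0: a=2 b=21/16 c=0 d=-5/16
  seg 1: a=3 b=3/8 c=-15/16 d=0
  seg 2: a=0 b=-27/8 c=-15/16 d=5/16
S(2) = 39/16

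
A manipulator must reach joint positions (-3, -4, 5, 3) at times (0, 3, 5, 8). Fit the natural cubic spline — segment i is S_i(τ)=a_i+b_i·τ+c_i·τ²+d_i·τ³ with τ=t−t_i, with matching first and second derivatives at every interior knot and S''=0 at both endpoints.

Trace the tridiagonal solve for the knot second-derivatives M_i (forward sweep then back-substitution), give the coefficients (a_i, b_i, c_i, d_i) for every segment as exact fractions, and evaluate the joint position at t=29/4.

  seg 0: a=-3 b=-13/6 c=0 d=11/54
  seg 1: a=-4 b=10/3 c=11/6 d=-5/8
  seg 2: a=5 b=19/6 c=-23/12 d=23/108
S(29/4) = 1241/256

Δ: Δ0=-1/3, Δ1=9/2, Δ2=-2/3
row 1: diag=10, rhs=29; c'=1/5, d'=29/10
row 2: denom=10−2·1/5=48/5; d'=(-31−2·29/10)/(48/5)=-23/6
back: M2=-23/6
back: M1=29/10−1/5·-23/6=11/3
M: M0=0, M1=11/3, M2=-23/6, M3=0
seg 0: a=-3, c=M0/2=0, d=(M1−M0)/(6·3)=11/54, b=Δ0−h0·(2M0+M1)/6=-13/6
seg 1: a=-4, c=M1/2=11/6, d=(M2−M1)/(6·2)=-5/8, b=Δ1−h1·(2M1+M2)/6=10/3
seg 2: a=5, c=M2/2=-23/12, d=(M3−M2)/(6·3)=23/108, b=Δ2−h2·(2M2+M3)/6=19/6
t_q=29/4 → seg 2, τ=9/4; S=5+19/6·τ+-23/12·τ²+23/108·τ³=1241/256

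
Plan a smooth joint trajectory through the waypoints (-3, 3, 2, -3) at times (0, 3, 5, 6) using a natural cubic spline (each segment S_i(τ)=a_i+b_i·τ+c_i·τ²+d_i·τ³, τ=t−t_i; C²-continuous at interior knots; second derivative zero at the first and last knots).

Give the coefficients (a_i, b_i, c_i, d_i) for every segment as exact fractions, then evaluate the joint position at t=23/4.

  seg 0: a=-3 b=65/28 c=0 d=-1/28
  seg 1: a=3 b=19/14 c=-9/28 d=-17/56
  seg 2: a=2 b=-25/7 c=-15/7 d=5/7
S(23/4) = -709/448

Δ: Δ0=2, Δ1=-1/2, Δ2=-5
row 1: diag=10, rhs=-15; c'=1/5, d'=-3/2
row 2: denom=6−2·1/5=28/5; d'=(-27−2·-3/2)/(28/5)=-30/7
back: M2=-30/7
back: M1=-3/2−1/5·-30/7=-9/14
M: M0=0, M1=-9/14, M2=-30/7, M3=0
seg 0: a=-3, c=M0/2=0, d=(M1−M0)/(6·3)=-1/28, b=Δ0−h0·(2M0+M1)/6=65/28
seg 1: a=3, c=M1/2=-9/28, d=(M2−M1)/(6·2)=-17/56, b=Δ1−h1·(2M1+M2)/6=19/14
seg 2: a=2, c=M2/2=-15/7, d=(M3−M2)/(6·1)=5/7, b=Δ2−h2·(2M2+M3)/6=-25/7
t_q=23/4 → seg 2, τ=3/4; S=2+-25/7·τ+-15/7·τ²+5/7·τ³=-709/448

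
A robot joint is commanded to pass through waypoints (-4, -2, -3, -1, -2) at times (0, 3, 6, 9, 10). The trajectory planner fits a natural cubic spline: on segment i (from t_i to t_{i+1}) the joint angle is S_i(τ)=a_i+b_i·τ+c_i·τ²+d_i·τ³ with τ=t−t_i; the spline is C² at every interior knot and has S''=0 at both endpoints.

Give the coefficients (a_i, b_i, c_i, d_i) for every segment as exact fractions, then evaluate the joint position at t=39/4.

  seg 0: a=-4 b=19/18 c=0 d=-7/162
  seg 1: a=-2 b=-1/9 c=-7/18 d=17/162
  seg 2: a=-3 b=7/18 c=5/9 d=-25/162
  seg 3: a=-1 b=-4/9 c=-5/6 d=5/18
S(39/4) = -647/384

Δ: Δ0=2/3, Δ1=-1/3, Δ2=2/3, Δ3=-1
row 1: diag=12, rhs=-6; c'=1/4, d'=-1/2
row 2: denom=12−3·1/4=45/4; d'=(6−3·-1/2)/(45/4)=2/3
row 3: denom=8−3·4/15=36/5; d'=(-10−3·2/3)/(36/5)=-5/3
back: M3=-5/3
back: M2=2/3−4/15·-5/3=10/9
back: M1=-1/2−1/4·10/9=-7/9
M: M0=0, M1=-7/9, M2=10/9, M3=-5/3, M4=0
seg 0: a=-4, c=M0/2=0, d=(M1−M0)/(6·3)=-7/162, b=Δ0−h0·(2M0+M1)/6=19/18
seg 1: a=-2, c=M1/2=-7/18, d=(M2−M1)/(6·3)=17/162, b=Δ1−h1·(2M1+M2)/6=-1/9
seg 2: a=-3, c=M2/2=5/9, d=(M3−M2)/(6·3)=-25/162, b=Δ2−h2·(2M2+M3)/6=7/18
seg 3: a=-1, c=M3/2=-5/6, d=(M4−M3)/(6·1)=5/18, b=Δ3−h3·(2M3+M4)/6=-4/9
t_q=39/4 → seg 3, τ=3/4; S=-1+-4/9·τ+-5/6·τ²+5/18·τ³=-647/384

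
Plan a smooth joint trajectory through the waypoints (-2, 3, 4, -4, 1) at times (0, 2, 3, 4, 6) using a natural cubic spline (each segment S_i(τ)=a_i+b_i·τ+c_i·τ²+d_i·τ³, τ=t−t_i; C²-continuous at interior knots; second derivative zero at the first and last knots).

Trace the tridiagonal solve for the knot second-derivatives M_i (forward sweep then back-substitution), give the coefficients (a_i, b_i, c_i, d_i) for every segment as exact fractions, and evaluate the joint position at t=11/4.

  seg 0: a=-2 b=45/22 c=0 d=5/44
  seg 1: a=3 b=75/22 c=15/22 d=-34/11
  seg 2: a=4 b=-9/2 c=-189/22 d=56/11
  seg 3: a=-4 b=-141/22 c=147/22 d=-49/44
S(11/4) = 51/11

Δ: Δ0=5/2, Δ1=1, Δ2=-8, Δ3=5/2
row 1: diag=6, rhs=-9; c'=1/6, d'=-3/2
row 2: denom=4−1·1/6=23/6; d'=(-54−1·-3/2)/(23/6)=-315/23
row 3: denom=6−1·6/23=132/23; d'=(63−1·-315/23)/(132/23)=147/11
back: M3=147/11
back: M2=-315/23−6/23·147/11=-189/11
back: M1=-3/2−1/6·-189/11=15/11
M: M0=0, M1=15/11, M2=-189/11, M3=147/11, M4=0
seg 0: a=-2, c=M0/2=0, d=(M1−M0)/(6·2)=5/44, b=Δ0−h0·(2M0+M1)/6=45/22
seg 1: a=3, c=M1/2=15/22, d=(M2−M1)/(6·1)=-34/11, b=Δ1−h1·(2M1+M2)/6=75/22
seg 2: a=4, c=M2/2=-189/22, d=(M3−M2)/(6·1)=56/11, b=Δ2−h2·(2M2+M3)/6=-9/2
seg 3: a=-4, c=M3/2=147/22, d=(M4−M3)/(6·2)=-49/44, b=Δ3−h3·(2M3+M4)/6=-141/22
t_q=11/4 → seg 1, τ=3/4; S=3+75/22·τ+15/22·τ²+-34/11·τ³=51/11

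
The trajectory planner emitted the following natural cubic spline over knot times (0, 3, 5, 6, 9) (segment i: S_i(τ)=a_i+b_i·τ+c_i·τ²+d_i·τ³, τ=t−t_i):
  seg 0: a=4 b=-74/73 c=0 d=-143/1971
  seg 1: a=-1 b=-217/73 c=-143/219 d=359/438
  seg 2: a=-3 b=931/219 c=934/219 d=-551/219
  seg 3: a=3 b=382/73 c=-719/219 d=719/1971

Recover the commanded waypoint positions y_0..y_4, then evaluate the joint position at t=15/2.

y_0 = S_0(0) = a_0 = 4
y_1 = S_1(0) = a_1 = -1
y_2 = S_2(0) = a_2 = -3
y_3 = S_3(0) = a_3 = 3
y_4 = S_3(3) = -1
t_q=15/2 is in segment 3 (τ=3/2); S_3(τ)=2741/584

y_0=4 y_1=-1 y_2=-3 y_3=3 y_4=-1
S(15/2) = 2741/584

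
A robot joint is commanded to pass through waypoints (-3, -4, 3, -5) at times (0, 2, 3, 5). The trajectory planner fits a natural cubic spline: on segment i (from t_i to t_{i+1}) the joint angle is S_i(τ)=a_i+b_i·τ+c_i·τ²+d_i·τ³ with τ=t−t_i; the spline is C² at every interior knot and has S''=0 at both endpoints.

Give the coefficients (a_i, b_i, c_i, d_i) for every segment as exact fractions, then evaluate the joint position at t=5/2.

  seg 0: a=-3 b=-37/10 c=0 d=4/5
  seg 1: a=-4 b=59/10 c=24/5 d=-37/10
  seg 2: a=3 b=22/5 c=-63/10 d=21/20
S(5/2) = -5/16

Δ: Δ0=-1/2, Δ1=7, Δ2=-4
row 1: diag=6, rhs=45; c'=1/6, d'=15/2
row 2: denom=6−1·1/6=35/6; d'=(-66−1·15/2)/(35/6)=-63/5
back: M2=-63/5
back: M1=15/2−1/6·-63/5=48/5
M: M0=0, M1=48/5, M2=-63/5, M3=0
seg 0: a=-3, c=M0/2=0, d=(M1−M0)/(6·2)=4/5, b=Δ0−h0·(2M0+M1)/6=-37/10
seg 1: a=-4, c=M1/2=24/5, d=(M2−M1)/(6·1)=-37/10, b=Δ1−h1·(2M1+M2)/6=59/10
seg 2: a=3, c=M2/2=-63/10, d=(M3−M2)/(6·2)=21/20, b=Δ2−h2·(2M2+M3)/6=22/5
t_q=5/2 → seg 1, τ=1/2; S=-4+59/10·τ+24/5·τ²+-37/10·τ³=-5/16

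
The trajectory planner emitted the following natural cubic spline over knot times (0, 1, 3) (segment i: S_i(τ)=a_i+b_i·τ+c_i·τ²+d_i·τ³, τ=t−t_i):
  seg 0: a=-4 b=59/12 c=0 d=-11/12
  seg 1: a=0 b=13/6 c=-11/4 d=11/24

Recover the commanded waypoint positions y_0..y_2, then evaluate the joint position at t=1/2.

y_0=-4 y_1=0 y_2=-3
S(1/2) = -53/32

y_0 = S_0(0) = a_0 = -4
y_1 = S_1(0) = a_1 = 0
y_2 = S_1(2) = -3
t_q=1/2 is in segment 0 (τ=1/2); S_0(τ)=-53/32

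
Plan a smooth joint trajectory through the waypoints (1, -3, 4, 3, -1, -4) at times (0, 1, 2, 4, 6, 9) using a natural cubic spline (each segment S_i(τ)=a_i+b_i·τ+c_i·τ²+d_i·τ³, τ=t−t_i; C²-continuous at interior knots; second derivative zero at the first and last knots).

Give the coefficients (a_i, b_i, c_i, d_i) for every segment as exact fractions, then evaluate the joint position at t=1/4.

  seg 0: a=1 b=-2866/397 c=0 d=1278/397
  seg 1: a=-3 b=968/397 c=3834/397 d=-2023/397
  seg 2: a=4 b=2567/397 c=-2235/397 d=3409/3176
  seg 3: a=3 b=-2519/794 c=1287/1588 d=-89/794
  seg 4: a=-1 b=-1013/794 c=219/1588 d=-73/4764
S(1/4) = -9585/12704

Δ: Δ0=-4, Δ1=7, Δ2=-1/2, Δ3=-2, Δ4=-1
row 1: diag=4, rhs=66; c'=1/4, d'=33/2
row 2: denom=6−1·1/4=23/4; d'=(-45−1·33/2)/(23/4)=-246/23
row 3: denom=8−2·8/23=168/23; d'=(-9−2·-246/23)/(168/23)=95/56
row 4: denom=10−2·23/84=397/42; d'=(6−2·95/56)/(397/42)=219/794
back: M4=219/794
back: M3=95/56−23/84·219/794=1287/794
back: M2=-246/23−8/23·1287/794=-4470/397
back: M1=33/2−1/4·-4470/397=7668/397
M: M0=0, M1=7668/397, M2=-4470/397, M3=1287/794, M4=219/794, M5=0
seg 0: a=1, c=M0/2=0, d=(M1−M0)/(6·1)=1278/397, b=Δ0−h0·(2M0+M1)/6=-2866/397
seg 1: a=-3, c=M1/2=3834/397, d=(M2−M1)/(6·1)=-2023/397, b=Δ1−h1·(2M1+M2)/6=968/397
seg 2: a=4, c=M2/2=-2235/397, d=(M3−M2)/(6·2)=3409/3176, b=Δ2−h2·(2M2+M3)/6=2567/397
seg 3: a=3, c=M3/2=1287/1588, d=(M4−M3)/(6·2)=-89/794, b=Δ3−h3·(2M3+M4)/6=-2519/794
seg 4: a=-1, c=M4/2=219/1588, d=(M5−M4)/(6·3)=-73/4764, b=Δ4−h4·(2M4+M5)/6=-1013/794
t_q=1/4 → seg 0, τ=1/4; S=1+-2866/397·τ+0·τ²+1278/397·τ³=-9585/12704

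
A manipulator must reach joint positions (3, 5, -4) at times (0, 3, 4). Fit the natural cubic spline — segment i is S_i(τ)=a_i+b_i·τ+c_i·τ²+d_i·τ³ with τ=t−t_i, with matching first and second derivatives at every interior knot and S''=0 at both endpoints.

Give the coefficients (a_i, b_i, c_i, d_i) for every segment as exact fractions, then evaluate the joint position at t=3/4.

  seg 0: a=3 b=103/24 c=0 d=-29/72
  seg 1: a=5 b=-79/12 c=-29/8 d=29/24
S(3/4) = 3097/512

Δ: Δ0=2/3, Δ1=-9
row 1: diag=8, rhs=-58; c'=1/8, d'=-29/4
back: M1=-29/4
M: M0=0, M1=-29/4, M2=0
seg 0: a=3, c=M0/2=0, d=(M1−M0)/(6·3)=-29/72, b=Δ0−h0·(2M0+M1)/6=103/24
seg 1: a=5, c=M1/2=-29/8, d=(M2−M1)/(6·1)=29/24, b=Δ1−h1·(2M1+M2)/6=-79/12
t_q=3/4 → seg 0, τ=3/4; S=3+103/24·τ+0·τ²+-29/72·τ³=3097/512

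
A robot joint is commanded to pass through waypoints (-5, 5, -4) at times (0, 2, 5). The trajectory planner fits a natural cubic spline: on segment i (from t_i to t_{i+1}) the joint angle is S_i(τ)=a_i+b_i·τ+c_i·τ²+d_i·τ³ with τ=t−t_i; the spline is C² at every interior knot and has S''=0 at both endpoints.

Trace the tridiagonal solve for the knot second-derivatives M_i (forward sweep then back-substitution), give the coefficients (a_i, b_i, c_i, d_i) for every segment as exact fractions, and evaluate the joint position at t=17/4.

Δ: Δ0=5, Δ1=-3
row 1: diag=10, rhs=-48; c'=3/10, d'=-24/5
back: M1=-24/5
M: M0=0, M1=-24/5, M2=0
seg 0: a=-5, c=M0/2=0, d=(M1−M0)/(6·2)=-2/5, b=Δ0−h0·(2M0+M1)/6=33/5
seg 1: a=5, c=M1/2=-12/5, d=(M2−M1)/(6·3)=4/15, b=Δ1−h1·(2M1+M2)/6=9/5
t_q=17/4 → seg 1, τ=9/4; S=5+9/5·τ+-12/5·τ²+4/15·τ³=-1/16

  seg 0: a=-5 b=33/5 c=0 d=-2/5
  seg 1: a=5 b=9/5 c=-12/5 d=4/15
S(17/4) = -1/16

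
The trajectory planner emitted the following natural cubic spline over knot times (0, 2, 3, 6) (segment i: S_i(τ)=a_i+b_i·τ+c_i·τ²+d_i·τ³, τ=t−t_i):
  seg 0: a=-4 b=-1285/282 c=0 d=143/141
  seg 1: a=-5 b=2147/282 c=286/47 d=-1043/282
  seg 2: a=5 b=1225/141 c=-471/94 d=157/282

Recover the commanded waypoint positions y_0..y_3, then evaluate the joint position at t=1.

y_0=-4 y_1=-5 y_2=5 y_3=1
S(1) = -709/94

y_0 = S_0(0) = a_0 = -4
y_1 = S_1(0) = a_1 = -5
y_2 = S_2(0) = a_2 = 5
y_3 = S_2(3) = 1
t_q=1 is in segment 0 (τ=1); S_0(τ)=-709/94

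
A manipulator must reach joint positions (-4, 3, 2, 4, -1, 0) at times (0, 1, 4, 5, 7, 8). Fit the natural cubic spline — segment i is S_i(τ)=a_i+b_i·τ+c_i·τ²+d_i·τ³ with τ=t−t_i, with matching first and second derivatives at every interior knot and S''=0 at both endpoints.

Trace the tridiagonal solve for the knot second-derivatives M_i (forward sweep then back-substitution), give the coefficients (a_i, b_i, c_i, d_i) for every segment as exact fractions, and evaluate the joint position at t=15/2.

Δ: Δ0=7, Δ1=-1/3, Δ2=2, Δ3=-5/2, Δ4=1
row 1: diag=8, rhs=-44; c'=3/8, d'=-11/2
row 2: denom=8−3·3/8=55/8; d'=(14−3·-11/2)/(55/8)=244/55
row 3: denom=6−1·8/55=322/55; d'=(-27−1·244/55)/(322/55)=-247/46
row 4: denom=6−2·55/161=856/161; d'=(21−2·-247/46)/(856/161)=2555/428
back: M4=2555/428
back: M3=-247/46−55/161·2555/428=-3171/428
back: M2=244/55−8/55·-3171/428=590/107
back: M1=-11/2−3/8·590/107=-3239/428
M: M0=0, M1=-3239/428, M2=590/107, M3=-3171/428, M4=2555/428, M5=0
seg 0: a=-4, c=M0/2=0, d=(M1−M0)/(6·1)=-3239/2568, b=Δ0−h0·(2M0+M1)/6=21215/2568
seg 1: a=3, c=M1/2=-3239/856, d=(M2−M1)/(6·3)=5599/7704, b=Δ1−h1·(2M1+M2)/6=5749/1284
seg 2: a=2, c=M2/2=295/107, d=(M3−M2)/(6·1)=-5531/2568, b=Δ2−h2·(2M2+M3)/6=3587/2568
seg 3: a=4, c=M3/2=-3171/856, d=(M4−M3)/(6·2)=2863/2568, b=Δ3−h3·(2M3+M4)/6=577/1284
seg 4: a=-1, c=M4/2=2555/856, d=(M5−M4)/(6·1)=-2555/2568, b=Δ4−h4·(2M4+M5)/6=-1271/1284
t_q=15/2 → seg 4, τ=1/2; S=-1+-1271/1284·τ+2555/856·τ²+-2555/2568·τ³=-5979/6848

  seg 0: a=-4 b=21215/2568 c=0 d=-3239/2568
  seg 1: a=3 b=5749/1284 c=-3239/856 d=5599/7704
  seg 2: a=2 b=3587/2568 c=295/107 d=-5531/2568
  seg 3: a=4 b=577/1284 c=-3171/856 d=2863/2568
  seg 4: a=-1 b=-1271/1284 c=2555/856 d=-2555/2568
S(15/2) = -5979/6848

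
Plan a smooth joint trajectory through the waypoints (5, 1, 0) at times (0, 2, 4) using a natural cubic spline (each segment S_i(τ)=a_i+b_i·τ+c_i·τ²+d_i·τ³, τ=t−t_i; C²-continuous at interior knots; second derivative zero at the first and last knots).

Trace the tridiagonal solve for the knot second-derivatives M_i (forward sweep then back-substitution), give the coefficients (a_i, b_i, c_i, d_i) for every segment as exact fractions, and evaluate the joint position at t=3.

Δ: Δ0=-2, Δ1=-1/2
row 1: diag=8, rhs=9; c'=1/4, d'=9/8
back: M1=9/8
M: M0=0, M1=9/8, M2=0
seg 0: a=5, c=M0/2=0, d=(M1−M0)/(6·2)=3/32, b=Δ0−h0·(2M0+M1)/6=-19/8
seg 1: a=1, c=M1/2=9/16, d=(M2−M1)/(6·2)=-3/32, b=Δ1−h1·(2M1+M2)/6=-5/4
t_q=3 → seg 1, τ=1; S=1+-5/4·τ+9/16·τ²+-3/32·τ³=7/32

  seg 0: a=5 b=-19/8 c=0 d=3/32
  seg 1: a=1 b=-5/4 c=9/16 d=-3/32
S(3) = 7/32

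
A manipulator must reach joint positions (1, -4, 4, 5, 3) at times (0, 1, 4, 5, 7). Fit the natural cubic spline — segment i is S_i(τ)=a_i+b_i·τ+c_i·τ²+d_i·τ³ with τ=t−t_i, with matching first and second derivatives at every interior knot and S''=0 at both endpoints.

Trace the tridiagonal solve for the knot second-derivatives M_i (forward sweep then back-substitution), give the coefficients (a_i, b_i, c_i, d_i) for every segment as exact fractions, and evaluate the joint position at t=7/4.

Δ: Δ0=-5, Δ1=8/3, Δ2=1, Δ3=-1
row 1: diag=8, rhs=46; c'=3/8, d'=23/4
row 2: denom=8−3·3/8=55/8; d'=(-10−3·23/4)/(55/8)=-218/55
row 3: denom=6−1·8/55=322/55; d'=(-12−1·-218/55)/(322/55)=-221/161
back: M3=-221/161
back: M2=-218/55−8/55·-221/161=-606/161
back: M1=23/4−3/8·-606/161=1153/161
M: M0=0, M1=1153/161, M2=-606/161, M3=-221/161, M4=0
seg 0: a=1, c=M0/2=0, d=(M1−M0)/(6·1)=1153/966, b=Δ0−h0·(2M0+M1)/6=-5983/966
seg 1: a=-4, c=M1/2=1153/322, d=(M2−M1)/(6·3)=-1759/2898, b=Δ1−h1·(2M1+M2)/6=-1262/483
seg 2: a=4, c=M2/2=-303/161, d=(M3−M2)/(6·1)=55/138, b=Δ2−h2·(2M2+M3)/6=2399/966
seg 3: a=5, c=M3/2=-221/322, d=(M4−M3)/(6·2)=221/1932, b=Δ3−h3·(2M3+M4)/6=-41/483
t_q=7/4 → seg 1, τ=3/4; S=-4+-1262/483·τ+1153/322·τ²+-1759/2898·τ³=-86585/20608

  seg 0: a=1 b=-5983/966 c=0 d=1153/966
  seg 1: a=-4 b=-1262/483 c=1153/322 d=-1759/2898
  seg 2: a=4 b=2399/966 c=-303/161 d=55/138
  seg 3: a=5 b=-41/483 c=-221/322 d=221/1932
S(7/4) = -86585/20608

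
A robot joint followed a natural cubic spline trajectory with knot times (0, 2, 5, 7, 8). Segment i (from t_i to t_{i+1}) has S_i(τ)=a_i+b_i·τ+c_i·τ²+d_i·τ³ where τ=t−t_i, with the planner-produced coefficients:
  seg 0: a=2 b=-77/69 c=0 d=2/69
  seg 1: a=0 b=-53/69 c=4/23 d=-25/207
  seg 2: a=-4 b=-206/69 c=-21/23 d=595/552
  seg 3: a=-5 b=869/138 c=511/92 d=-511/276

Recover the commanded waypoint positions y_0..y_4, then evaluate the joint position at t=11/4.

y_0 = S_0(0) = a_0 = 2
y_1 = S_1(0) = a_1 = 0
y_2 = S_2(0) = a_2 = -4
y_3 = S_3(0) = a_3 = -5
y_4 = S_3(1) = 5
t_q=11/4 is in segment 1 (τ=3/4); S_1(τ)=-779/1472

y_0=2 y_1=0 y_2=-4 y_3=-5 y_4=5
S(11/4) = -779/1472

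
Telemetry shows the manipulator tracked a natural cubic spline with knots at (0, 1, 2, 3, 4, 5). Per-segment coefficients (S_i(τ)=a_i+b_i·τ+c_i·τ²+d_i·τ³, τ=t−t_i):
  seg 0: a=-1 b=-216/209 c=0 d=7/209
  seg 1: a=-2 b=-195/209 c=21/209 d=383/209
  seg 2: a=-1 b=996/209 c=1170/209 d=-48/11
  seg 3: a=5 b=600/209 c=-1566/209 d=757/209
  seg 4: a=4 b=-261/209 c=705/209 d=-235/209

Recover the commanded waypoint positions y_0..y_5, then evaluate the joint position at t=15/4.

y_0=-1 y_1=-2 y_2=-1 y_3=5 y_4=4 y_5=5
S(15/4) = 59743/13376

y_0 = S_0(0) = a_0 = -1
y_1 = S_1(0) = a_1 = -2
y_2 = S_2(0) = a_2 = -1
y_3 = S_3(0) = a_3 = 5
y_4 = S_4(0) = a_4 = 4
y_5 = S_4(1) = 5
t_q=15/4 is in segment 3 (τ=3/4); S_3(τ)=59743/13376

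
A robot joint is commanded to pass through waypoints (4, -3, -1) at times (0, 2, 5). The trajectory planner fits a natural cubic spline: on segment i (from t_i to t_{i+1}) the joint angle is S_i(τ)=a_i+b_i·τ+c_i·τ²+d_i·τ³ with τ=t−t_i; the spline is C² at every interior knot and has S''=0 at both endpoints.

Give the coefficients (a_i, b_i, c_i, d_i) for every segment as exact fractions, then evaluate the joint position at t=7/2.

Δ: Δ0=-7/2, Δ1=2/3
row 1: diag=10, rhs=25; c'=3/10, d'=5/2
back: M1=5/2
M: M0=0, M1=5/2, M2=0
seg 0: a=4, c=M0/2=0, d=(M1−M0)/(6·2)=5/24, b=Δ0−h0·(2M0+M1)/6=-13/3
seg 1: a=-3, c=M1/2=5/4, d=(M2−M1)/(6·3)=-5/36, b=Δ1−h1·(2M1+M2)/6=-11/6
t_q=7/2 → seg 1, τ=3/2; S=-3+-11/6·τ+5/4·τ²+-5/36·τ³=-109/32

  seg 0: a=4 b=-13/3 c=0 d=5/24
  seg 1: a=-3 b=-11/6 c=5/4 d=-5/36
S(7/2) = -109/32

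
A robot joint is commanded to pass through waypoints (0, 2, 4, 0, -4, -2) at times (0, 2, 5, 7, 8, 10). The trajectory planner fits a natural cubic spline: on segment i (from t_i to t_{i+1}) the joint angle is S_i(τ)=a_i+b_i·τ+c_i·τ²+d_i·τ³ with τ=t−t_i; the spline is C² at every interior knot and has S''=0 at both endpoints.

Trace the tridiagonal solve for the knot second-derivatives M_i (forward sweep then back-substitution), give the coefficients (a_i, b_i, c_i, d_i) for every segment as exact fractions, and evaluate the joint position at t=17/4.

Δ: Δ0=1, Δ1=2/3, Δ2=-2, Δ3=-4, Δ4=1
row 1: diag=10, rhs=-2; c'=3/10, d'=-1/5
row 2: denom=10−3·3/10=91/10; d'=(-16−3·-1/5)/(91/10)=-22/13
row 3: denom=6−2·20/91=506/91; d'=(-12−2·-22/13)/(506/91)=-392/253
row 4: denom=6−1·91/506=2945/506; d'=(30−1·-392/253)/(2945/506)=15964/2945
back: M4=15964/2945
back: M3=-392/253−91/506·15964/2945=-7434/2945
back: M2=-22/13−20/91·-7434/2945=-670/589
back: M1=-1/5−3/10·-670/589=416/2945
M: M0=0, M1=416/2945, M2=-670/589, M3=-7434/2945, M4=15964/2945, M5=0
seg 0: a=0, c=M0/2=0, d=(M1−M0)/(6·2)=104/8835, b=Δ0−h0·(2M0+M1)/6=8419/8835
seg 1: a=2, c=M1/2=208/2945, d=(M2−M1)/(6·3)=-1883/26505, b=Δ1−h1·(2M1+M2)/6=9667/8835
seg 2: a=4, c=M2/2=-335/589, d=(M3−M2)/(6·2)=-1021/8835, b=Δ2−h2·(2M2+M3)/6=-3536/8835
seg 3: a=0, c=M3/2=-3717/2945, d=(M4−M3)/(6·1)=11699/8835, b=Δ3−h3·(2M3+M4)/6=-35888/8835
seg 4: a=-4, c=M4/2=7982/2945, d=(M5−M4)/(6·2)=-3991/8835, b=Δ4−h4·(2M4+M5)/6=-23093/8835
t_q=17/4 → seg 1, τ=9/4; S=2+9667/8835·τ+208/2945·τ²+-1883/26505·τ³=151169/37696

  seg 0: a=0 b=8419/8835 c=0 d=104/8835
  seg 1: a=2 b=9667/8835 c=208/2945 d=-1883/26505
  seg 2: a=4 b=-3536/8835 c=-335/589 d=-1021/8835
  seg 3: a=0 b=-35888/8835 c=-3717/2945 d=11699/8835
  seg 4: a=-4 b=-23093/8835 c=7982/2945 d=-3991/8835
S(17/4) = 151169/37696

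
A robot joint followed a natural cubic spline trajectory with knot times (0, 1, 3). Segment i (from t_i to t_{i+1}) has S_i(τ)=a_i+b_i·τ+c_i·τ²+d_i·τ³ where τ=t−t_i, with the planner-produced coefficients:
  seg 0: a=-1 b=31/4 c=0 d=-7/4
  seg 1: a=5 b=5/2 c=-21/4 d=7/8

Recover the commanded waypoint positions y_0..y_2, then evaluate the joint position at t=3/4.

y_0 = S_0(0) = a_0 = -1
y_1 = S_1(0) = a_1 = 5
y_2 = S_1(2) = -4
t_q=3/4 is in segment 0 (τ=3/4); S_0(τ)=1043/256

y_0=-1 y_1=5 y_2=-4
S(3/4) = 1043/256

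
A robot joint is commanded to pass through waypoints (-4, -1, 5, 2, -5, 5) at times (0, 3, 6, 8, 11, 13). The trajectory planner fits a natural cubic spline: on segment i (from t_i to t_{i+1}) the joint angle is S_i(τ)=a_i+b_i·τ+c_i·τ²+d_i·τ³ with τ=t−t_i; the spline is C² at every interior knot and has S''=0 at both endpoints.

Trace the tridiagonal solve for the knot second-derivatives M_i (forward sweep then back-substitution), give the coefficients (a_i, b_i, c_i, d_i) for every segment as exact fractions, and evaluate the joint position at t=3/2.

Δ: Δ0=1, Δ1=2, Δ2=-3/2, Δ3=-7/3, Δ4=5
row 1: diag=12, rhs=6; c'=1/4, d'=1/2
row 2: denom=10−3·1/4=37/4; d'=(-21−3·1/2)/(37/4)=-90/37
row 3: denom=10−2·8/37=354/37; d'=(-5−2·-90/37)/(354/37)=-5/354
row 4: denom=10−3·37/118=1069/118; d'=(44−3·-5/354)/(1069/118)=5197/1069
back: M4=5197/1069
back: M3=-5/354−37/118·5197/1069=-4934/3207
back: M2=-90/37−8/37·-4934/3207=-6734/3207
back: M1=1/2−1/4·-6734/3207=3287/3207
M: M0=0, M1=3287/3207, M2=-6734/3207, M3=-4934/3207, M4=5197/1069, M5=0
seg 0: a=-4, c=M0/2=0, d=(M1−M0)/(6·3)=3287/57726, b=Δ0−h0·(2M0+M1)/6=3127/6414
seg 1: a=-1, c=M1/2=3287/6414, d=(M2−M1)/(6·3)=-10021/57726, b=Δ1−h1·(2M1+M2)/6=6494/3207
seg 2: a=5, c=M2/2=-3367/3207, d=(M3−M2)/(6·2)=50/1069, b=Δ2−h2·(2M2+M3)/6=2647/6414
seg 3: a=2, c=M3/2=-2467/3207, d=(M4−M3)/(6·3)=20525/57726, b=Δ3−h3·(2M3+M4)/6=-20689/6414
seg 4: a=-5, c=M4/2=5197/2138, d=(M5−M4)/(6·2)=-5197/12828, b=Δ4−h4·(2M4+M5)/6=5641/3207
t_q=3/2 → seg 0, τ=3/2; S=-4+3127/6414·τ+0·τ²+3287/57726·τ³=-52621/17104

  seg 0: a=-4 b=3127/6414 c=0 d=3287/57726
  seg 1: a=-1 b=6494/3207 c=3287/6414 d=-10021/57726
  seg 2: a=5 b=2647/6414 c=-3367/3207 d=50/1069
  seg 3: a=2 b=-20689/6414 c=-2467/3207 d=20525/57726
  seg 4: a=-5 b=5641/3207 c=5197/2138 d=-5197/12828
S(3/2) = -52621/17104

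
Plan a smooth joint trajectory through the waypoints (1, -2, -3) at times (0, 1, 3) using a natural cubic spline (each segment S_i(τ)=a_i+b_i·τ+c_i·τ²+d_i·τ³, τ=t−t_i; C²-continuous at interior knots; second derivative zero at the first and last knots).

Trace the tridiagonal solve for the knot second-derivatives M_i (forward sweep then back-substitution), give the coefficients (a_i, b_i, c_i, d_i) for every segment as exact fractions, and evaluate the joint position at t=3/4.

  seg 0: a=1 b=-41/12 c=0 d=5/12
  seg 1: a=-2 b=-13/6 c=5/4 d=-5/24
S(3/4) = -355/256

Δ: Δ0=-3, Δ1=-1/2
row 1: diag=6, rhs=15; c'=1/3, d'=5/2
back: M1=5/2
M: M0=0, M1=5/2, M2=0
seg 0: a=1, c=M0/2=0, d=(M1−M0)/(6·1)=5/12, b=Δ0−h0·(2M0+M1)/6=-41/12
seg 1: a=-2, c=M1/2=5/4, d=(M2−M1)/(6·2)=-5/24, b=Δ1−h1·(2M1+M2)/6=-13/6
t_q=3/4 → seg 0, τ=3/4; S=1+-41/12·τ+0·τ²+5/12·τ³=-355/256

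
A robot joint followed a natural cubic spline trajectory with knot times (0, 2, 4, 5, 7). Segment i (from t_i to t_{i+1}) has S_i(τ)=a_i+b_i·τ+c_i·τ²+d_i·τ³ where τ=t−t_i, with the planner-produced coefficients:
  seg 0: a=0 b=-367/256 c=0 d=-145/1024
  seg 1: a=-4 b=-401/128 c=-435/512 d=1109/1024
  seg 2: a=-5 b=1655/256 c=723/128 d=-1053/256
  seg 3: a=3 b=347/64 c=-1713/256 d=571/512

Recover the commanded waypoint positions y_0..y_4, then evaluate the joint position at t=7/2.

y_0=0 y_1=-4 y_2=-5 y_3=3 y_4=-4
S(7/2) = -56981/8192

y_0 = S_0(0) = a_0 = 0
y_1 = S_1(0) = a_1 = -4
y_2 = S_2(0) = a_2 = -5
y_3 = S_3(0) = a_3 = 3
y_4 = S_3(2) = -4
t_q=7/2 is in segment 1 (τ=3/2); S_1(τ)=-56981/8192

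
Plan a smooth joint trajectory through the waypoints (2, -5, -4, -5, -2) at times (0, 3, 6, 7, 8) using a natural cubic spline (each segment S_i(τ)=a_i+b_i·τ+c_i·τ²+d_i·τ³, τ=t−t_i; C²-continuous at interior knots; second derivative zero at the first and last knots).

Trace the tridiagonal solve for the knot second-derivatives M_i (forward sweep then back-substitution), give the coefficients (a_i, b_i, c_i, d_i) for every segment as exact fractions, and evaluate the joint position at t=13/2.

  seg 0: a=2 b=-93/28 c=0 d=83/756
  seg 1: a=-5 b=-5/14 c=83/84 d=-191/756
  seg 2: a=-4 b=-5/4 c=-9/7 d=43/28
  seg 3: a=-5 b=11/14 c=93/28 d=-31/28
S(13/2) = -1065/224

Δ: Δ0=-7/3, Δ1=1/3, Δ2=-1, Δ3=3
row 1: diag=12, rhs=16; c'=1/4, d'=4/3
row 2: denom=8−3·1/4=29/4; d'=(-8−3·4/3)/(29/4)=-48/29
row 3: denom=4−1·4/29=112/29; d'=(24−1·-48/29)/(112/29)=93/14
back: M3=93/14
back: M2=-48/29−4/29·93/14=-18/7
back: M1=4/3−1/4·-18/7=83/42
M: M0=0, M1=83/42, M2=-18/7, M3=93/14, M4=0
seg 0: a=2, c=M0/2=0, d=(M1−M0)/(6·3)=83/756, b=Δ0−h0·(2M0+M1)/6=-93/28
seg 1: a=-5, c=M1/2=83/84, d=(M2−M1)/(6·3)=-191/756, b=Δ1−h1·(2M1+M2)/6=-5/14
seg 2: a=-4, c=M2/2=-9/7, d=(M3−M2)/(6·1)=43/28, b=Δ2−h2·(2M2+M3)/6=-5/4
seg 3: a=-5, c=M3/2=93/28, d=(M4−M3)/(6·1)=-31/28, b=Δ3−h3·(2M3+M4)/6=11/14
t_q=13/2 → seg 2, τ=1/2; S=-4+-5/4·τ+-9/7·τ²+43/28·τ³=-1065/224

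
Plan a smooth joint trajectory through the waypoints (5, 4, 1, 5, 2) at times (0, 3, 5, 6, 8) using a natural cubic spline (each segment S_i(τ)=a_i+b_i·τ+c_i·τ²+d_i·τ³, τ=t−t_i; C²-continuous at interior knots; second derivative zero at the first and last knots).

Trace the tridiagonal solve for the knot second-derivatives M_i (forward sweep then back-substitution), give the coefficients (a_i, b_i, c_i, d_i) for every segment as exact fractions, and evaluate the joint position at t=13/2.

  seg 0: a=5 b=1469/1956 c=0 d=-707/5868
  seg 1: a=4 b=-2447/978 c=-707/652 d=3101/3912
  seg 2: a=1 b=1307/489 c=1197/326 d=-2293/978
  seg 3: a=5 b=2917/978 c=-548/163 d=274/489
S(13/2) = 1865/326

Δ: Δ0=-1/3, Δ1=-3/2, Δ2=4, Δ3=-3/2
row 1: diag=10, rhs=-7; c'=1/5, d'=-7/10
row 2: denom=6−2·1/5=28/5; d'=(33−2·-7/10)/(28/5)=43/7
row 3: denom=6−1·5/28=163/28; d'=(-33−1·43/7)/(163/28)=-1096/163
back: M3=-1096/163
back: M2=43/7−5/28·-1096/163=1197/163
back: M1=-7/10−1/5·1197/163=-707/326
M: M0=0, M1=-707/326, M2=1197/163, M3=-1096/163, M4=0
seg 0: a=5, c=M0/2=0, d=(M1−M0)/(6·3)=-707/5868, b=Δ0−h0·(2M0+M1)/6=1469/1956
seg 1: a=4, c=M1/2=-707/652, d=(M2−M1)/(6·2)=3101/3912, b=Δ1−h1·(2M1+M2)/6=-2447/978
seg 2: a=1, c=M2/2=1197/326, d=(M3−M2)/(6·1)=-2293/978, b=Δ2−h2·(2M2+M3)/6=1307/489
seg 3: a=5, c=M3/2=-548/163, d=(M4−M3)/(6·2)=274/489, b=Δ3−h3·(2M3+M4)/6=2917/978
t_q=13/2 → seg 3, τ=1/2; S=5+2917/978·τ+-548/163·τ²+274/489·τ³=1865/326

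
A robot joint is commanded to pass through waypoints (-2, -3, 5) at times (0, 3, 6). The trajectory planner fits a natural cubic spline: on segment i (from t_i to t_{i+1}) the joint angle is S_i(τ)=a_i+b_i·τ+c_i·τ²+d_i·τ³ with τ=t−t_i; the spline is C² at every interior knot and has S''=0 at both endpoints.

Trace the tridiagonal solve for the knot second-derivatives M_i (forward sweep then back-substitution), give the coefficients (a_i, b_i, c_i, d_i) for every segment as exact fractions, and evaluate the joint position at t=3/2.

  seg 0: a=-2 b=-13/12 c=0 d=1/12
  seg 1: a=-3 b=7/6 c=3/4 d=-1/12
S(3/2) = -107/32

Δ: Δ0=-1/3, Δ1=8/3
row 1: diag=12, rhs=18; c'=1/4, d'=3/2
back: M1=3/2
M: M0=0, M1=3/2, M2=0
seg 0: a=-2, c=M0/2=0, d=(M1−M0)/(6·3)=1/12, b=Δ0−h0·(2M0+M1)/6=-13/12
seg 1: a=-3, c=M1/2=3/4, d=(M2−M1)/(6·3)=-1/12, b=Δ1−h1·(2M1+M2)/6=7/6
t_q=3/2 → seg 0, τ=3/2; S=-2+-13/12·τ+0·τ²+1/12·τ³=-107/32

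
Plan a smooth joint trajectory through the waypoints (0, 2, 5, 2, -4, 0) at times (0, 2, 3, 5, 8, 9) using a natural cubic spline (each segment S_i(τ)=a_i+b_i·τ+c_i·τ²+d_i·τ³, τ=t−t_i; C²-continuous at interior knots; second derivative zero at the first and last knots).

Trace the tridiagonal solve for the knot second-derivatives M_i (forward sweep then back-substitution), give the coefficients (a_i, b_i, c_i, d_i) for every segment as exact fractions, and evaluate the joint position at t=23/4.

  seg 0: a=0 b=166/2293 c=0 d=2127/9172
  seg 1: a=2 b=6547/2293 c=6381/4586 d=-5717/4586
  seg 2: a=5 b=8705/4586 c=-5385/2293 d=1489/4586
  seg 3: a=2 b=-16507/4586 c=-918/2293 d=1427/4586
  seg 4: a=-4 b=5503/2293 c=11007/4586 d=-3669/4586
S(23/4) = -232895/293504

Δ: Δ0=1, Δ1=3, Δ2=-3/2, Δ3=-2, Δ4=4
row 1: diag=6, rhs=12; c'=1/6, d'=2
row 2: denom=6−1·1/6=35/6; d'=(-27−1·2)/(35/6)=-174/35
row 3: denom=10−2·12/35=326/35; d'=(-3−2·-174/35)/(326/35)=243/326
row 4: denom=8−3·105/326=2293/326; d'=(36−3·243/326)/(2293/326)=11007/2293
back: M4=11007/2293
back: M3=243/326−105/326·11007/2293=-1836/2293
back: M2=-174/35−12/35·-1836/2293=-10770/2293
back: M1=2−1/6·-10770/2293=6381/2293
M: M0=0, M1=6381/2293, M2=-10770/2293, M3=-1836/2293, M4=11007/2293, M5=0
seg 0: a=0, c=M0/2=0, d=(M1−M0)/(6·2)=2127/9172, b=Δ0−h0·(2M0+M1)/6=166/2293
seg 1: a=2, c=M1/2=6381/4586, d=(M2−M1)/(6·1)=-5717/4586, b=Δ1−h1·(2M1+M2)/6=6547/2293
seg 2: a=5, c=M2/2=-5385/2293, d=(M3−M2)/(6·2)=1489/4586, b=Δ2−h2·(2M2+M3)/6=8705/4586
seg 3: a=2, c=M3/2=-918/2293, d=(M4−M3)/(6·3)=1427/4586, b=Δ3−h3·(2M3+M4)/6=-16507/4586
seg 4: a=-4, c=M4/2=11007/4586, d=(M5−M4)/(6·1)=-3669/4586, b=Δ4−h4·(2M4+M5)/6=5503/2293
t_q=23/4 → seg 3, τ=3/4; S=2+-16507/4586·τ+-918/2293·τ²+1427/4586·τ³=-232895/293504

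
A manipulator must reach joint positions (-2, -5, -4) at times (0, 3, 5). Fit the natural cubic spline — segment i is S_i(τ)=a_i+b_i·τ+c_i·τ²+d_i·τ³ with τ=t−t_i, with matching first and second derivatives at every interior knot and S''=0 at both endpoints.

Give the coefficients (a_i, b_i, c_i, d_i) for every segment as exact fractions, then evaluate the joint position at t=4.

Δ: Δ0=-1, Δ1=1/2
row 1: diag=10, rhs=9; c'=1/5, d'=9/10
back: M1=9/10
M: M0=0, M1=9/10, M2=0
seg 0: a=-2, c=M0/2=0, d=(M1−M0)/(6·3)=1/20, b=Δ0−h0·(2M0+M1)/6=-29/20
seg 1: a=-5, c=M1/2=9/20, d=(M2−M1)/(6·2)=-3/40, b=Δ1−h1·(2M1+M2)/6=-1/10
t_q=4 → seg 1, τ=1; S=-5+-1/10·τ+9/20·τ²+-3/40·τ³=-189/40

  seg 0: a=-2 b=-29/20 c=0 d=1/20
  seg 1: a=-5 b=-1/10 c=9/20 d=-3/40
S(4) = -189/40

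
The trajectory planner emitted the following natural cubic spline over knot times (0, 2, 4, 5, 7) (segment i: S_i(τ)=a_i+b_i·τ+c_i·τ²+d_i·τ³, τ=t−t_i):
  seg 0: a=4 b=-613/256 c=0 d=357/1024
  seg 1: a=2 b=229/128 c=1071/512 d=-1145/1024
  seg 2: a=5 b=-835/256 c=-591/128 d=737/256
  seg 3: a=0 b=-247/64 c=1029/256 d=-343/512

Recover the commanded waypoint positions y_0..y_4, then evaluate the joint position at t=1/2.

y_0 = S_0(0) = a_0 = 4
y_1 = S_1(0) = a_1 = 2
y_2 = S_2(0) = a_2 = 5
y_3 = S_3(0) = a_3 = 0
y_4 = S_3(2) = 3
t_q=1/2 is in segment 0 (τ=1/2); S_0(τ)=23317/8192

y_0=4 y_1=2 y_2=5 y_3=0 y_4=3
S(1/2) = 23317/8192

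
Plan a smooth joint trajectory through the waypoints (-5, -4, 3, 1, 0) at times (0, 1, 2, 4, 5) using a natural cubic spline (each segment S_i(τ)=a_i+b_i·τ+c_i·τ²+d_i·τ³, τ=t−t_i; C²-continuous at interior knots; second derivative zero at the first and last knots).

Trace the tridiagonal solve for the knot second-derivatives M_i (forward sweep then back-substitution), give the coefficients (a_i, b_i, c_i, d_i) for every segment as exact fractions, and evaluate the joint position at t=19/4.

  seg 0: a=-5 b=-59/61 c=0 d=120/61
  seg 1: a=-4 b=301/61 c=360/61 d=-234/61
  seg 2: a=3 b=319/61 c=-342/61 d=76/61
  seg 3: a=1 b=-137/61 c=114/61 d=-38/61
S(19/4) = 203/1952

Δ: Δ0=1, Δ1=7, Δ2=-1, Δ3=-1
row 1: diag=4, rhs=36; c'=1/4, d'=9
row 2: denom=6−1·1/4=23/4; d'=(-48−1·9)/(23/4)=-228/23
row 3: denom=6−2·8/23=122/23; d'=(0−2·-228/23)/(122/23)=228/61
back: M3=228/61
back: M2=-228/23−8/23·228/61=-684/61
back: M1=9−1/4·-684/61=720/61
M: M0=0, M1=720/61, M2=-684/61, M3=228/61, M4=0
seg 0: a=-5, c=M0/2=0, d=(M1−M0)/(6·1)=120/61, b=Δ0−h0·(2M0+M1)/6=-59/61
seg 1: a=-4, c=M1/2=360/61, d=(M2−M1)/(6·1)=-234/61, b=Δ1−h1·(2M1+M2)/6=301/61
seg 2: a=3, c=M2/2=-342/61, d=(M3−M2)/(6·2)=76/61, b=Δ2−h2·(2M2+M3)/6=319/61
seg 3: a=1, c=M3/2=114/61, d=(M4−M3)/(6·1)=-38/61, b=Δ3−h3·(2M3+M4)/6=-137/61
t_q=19/4 → seg 3, τ=3/4; S=1+-137/61·τ+114/61·τ²+-38/61·τ³=203/1952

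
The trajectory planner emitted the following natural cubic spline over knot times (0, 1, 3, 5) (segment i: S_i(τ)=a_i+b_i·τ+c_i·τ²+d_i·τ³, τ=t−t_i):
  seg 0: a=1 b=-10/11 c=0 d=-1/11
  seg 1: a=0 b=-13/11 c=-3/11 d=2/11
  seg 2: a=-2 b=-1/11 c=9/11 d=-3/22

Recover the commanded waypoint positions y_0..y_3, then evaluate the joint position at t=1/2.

y_0=1 y_1=0 y_2=-2 y_3=0
S(1/2) = 47/88

y_0 = S_0(0) = a_0 = 1
y_1 = S_1(0) = a_1 = 0
y_2 = S_2(0) = a_2 = -2
y_3 = S_2(2) = 0
t_q=1/2 is in segment 0 (τ=1/2); S_0(τ)=47/88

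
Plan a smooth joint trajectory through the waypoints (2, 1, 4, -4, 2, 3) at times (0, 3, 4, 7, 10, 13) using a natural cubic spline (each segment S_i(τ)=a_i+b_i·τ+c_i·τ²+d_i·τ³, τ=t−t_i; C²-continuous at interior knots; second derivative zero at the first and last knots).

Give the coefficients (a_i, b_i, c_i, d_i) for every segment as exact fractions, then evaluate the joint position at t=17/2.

  seg 0: a=2 b=-1679/849 c=0 d=1396/7641
  seg 1: a=1 b=2509/849 c=1396/849 d=-1358/849
  seg 2: a=4 b=409/283 c=-2678/849 d=4543/7641
  seg 3: a=-4 b=-404/283 c=1865/849 d=-895/2547
  seg 4: a=2 b=641/283 c=-820/849 d=820/7641
S(17/2) = -5399/2264

Δ: Δ0=-1/3, Δ1=3, Δ2=-8/3, Δ3=2, Δ4=1/3
row 1: diag=8, rhs=20; c'=1/8, d'=5/2
row 2: denom=8−1·1/8=63/8; d'=(-34−1·5/2)/(63/8)=-292/63
row 3: denom=12−3·8/21=76/7; d'=(28−3·-292/63)/(76/7)=220/57
row 4: denom=12−3·21/76=849/76; d'=(-10−3·220/57)/(849/76)=-1640/849
back: M4=-1640/849
back: M3=220/57−21/76·-1640/849=3730/849
back: M2=-292/63−8/21·3730/849=-5356/849
back: M1=5/2−1/8·-5356/849=2792/849
M: M0=0, M1=2792/849, M2=-5356/849, M3=3730/849, M4=-1640/849, M5=0
seg 0: a=2, c=M0/2=0, d=(M1−M0)/(6·3)=1396/7641, b=Δ0−h0·(2M0+M1)/6=-1679/849
seg 1: a=1, c=M1/2=1396/849, d=(M2−M1)/(6·1)=-1358/849, b=Δ1−h1·(2M1+M2)/6=2509/849
seg 2: a=4, c=M2/2=-2678/849, d=(M3−M2)/(6·3)=4543/7641, b=Δ2−h2·(2M2+M3)/6=409/283
seg 3: a=-4, c=M3/2=1865/849, d=(M4−M3)/(6·3)=-895/2547, b=Δ3−h3·(2M3+M4)/6=-404/283
seg 4: a=2, c=M4/2=-820/849, d=(M5−M4)/(6·3)=820/7641, b=Δ4−h4·(2M4+M5)/6=641/283
t_q=17/2 → seg 3, τ=3/2; S=-4+-404/283·τ+1865/849·τ²+-895/2547·τ³=-5399/2264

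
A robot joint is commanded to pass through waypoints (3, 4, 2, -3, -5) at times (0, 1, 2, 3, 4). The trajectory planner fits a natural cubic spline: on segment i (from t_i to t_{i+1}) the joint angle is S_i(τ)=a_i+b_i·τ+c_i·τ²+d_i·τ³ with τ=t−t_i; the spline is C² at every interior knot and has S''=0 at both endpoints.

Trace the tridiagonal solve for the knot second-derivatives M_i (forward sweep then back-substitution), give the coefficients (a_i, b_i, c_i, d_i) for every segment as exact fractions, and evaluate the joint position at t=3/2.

Δ: Δ0=1, Δ1=-2, Δ2=-5, Δ3=-2
row 1: diag=4, rhs=-18; c'=1/4, d'=-9/2
row 2: denom=4−1·1/4=15/4; d'=(-18−1·-9/2)/(15/4)=-18/5
row 3: denom=4−1·4/15=56/15; d'=(18−1·-18/5)/(56/15)=81/14
back: M3=81/14
back: M2=-18/5−4/15·81/14=-36/7
back: M1=-9/2−1/4·-36/7=-45/14
M: M0=0, M1=-45/14, M2=-36/7, M3=81/14, M4=0
seg 0: a=3, c=M0/2=0, d=(M1−M0)/(6·1)=-15/28, b=Δ0−h0·(2M0+M1)/6=43/28
seg 1: a=4, c=M1/2=-45/28, d=(M2−M1)/(6·1)=-9/28, b=Δ1−h1·(2M1+M2)/6=-1/14
seg 2: a=2, c=M2/2=-18/7, d=(M3−M2)/(6·1)=51/28, b=Δ2−h2·(2M2+M3)/6=-17/4
seg 3: a=-3, c=M3/2=81/28, d=(M4−M3)/(6·1)=-27/28, b=Δ3−h3·(2M3+M4)/6=-55/14
t_q=3/2 → seg 1, τ=1/2; S=4+-1/14·τ+-45/28·τ²+-9/28·τ³=789/224

  seg 0: a=3 b=43/28 c=0 d=-15/28
  seg 1: a=4 b=-1/14 c=-45/28 d=-9/28
  seg 2: a=2 b=-17/4 c=-18/7 d=51/28
  seg 3: a=-3 b=-55/14 c=81/28 d=-27/28
S(3/2) = 789/224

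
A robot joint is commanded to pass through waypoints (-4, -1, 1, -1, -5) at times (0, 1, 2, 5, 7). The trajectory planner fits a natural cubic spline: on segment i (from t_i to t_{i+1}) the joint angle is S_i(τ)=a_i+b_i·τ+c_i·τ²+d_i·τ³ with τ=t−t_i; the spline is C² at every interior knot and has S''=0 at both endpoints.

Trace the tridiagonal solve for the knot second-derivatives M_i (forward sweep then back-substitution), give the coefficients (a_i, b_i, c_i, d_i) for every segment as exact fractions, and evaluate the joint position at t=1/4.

Δ: Δ0=3, Δ1=2, Δ2=-2/3, Δ3=-2
row 1: diag=4, rhs=-6; c'=1/4, d'=-3/2
row 2: denom=8−1·1/4=31/4; d'=(-16−1·-3/2)/(31/4)=-58/31
row 3: denom=10−3·12/31=274/31; d'=(-8−3·-58/31)/(274/31)=-37/137
back: M3=-37/137
back: M2=-58/31−12/31·-37/137=-242/137
back: M1=-3/2−1/4·-242/137=-145/137
M: M0=0, M1=-145/137, M2=-242/137, M3=-37/137, M4=0
seg 0: a=-4, c=M0/2=0, d=(M1−M0)/(6·1)=-145/822, b=Δ0−h0·(2M0+M1)/6=2611/822
seg 1: a=-1, c=M1/2=-145/274, d=(M2−M1)/(6·1)=-97/822, b=Δ1−h1·(2M1+M2)/6=1088/411
seg 2: a=1, c=M2/2=-121/137, d=(M3−M2)/(6·3)=205/2466, b=Δ2−h2·(2M2+M3)/6=1015/822
seg 3: a=-1, c=M3/2=-37/274, d=(M4−M3)/(6·2)=37/1644, b=Δ3−h3·(2M3+M4)/6=-748/411
t_q=1/4 → seg 0, τ=1/4; S=-4+2611/822·τ+0·τ²+-145/822·τ³=-56267/17536

  seg 0: a=-4 b=2611/822 c=0 d=-145/822
  seg 1: a=-1 b=1088/411 c=-145/274 d=-97/822
  seg 2: a=1 b=1015/822 c=-121/137 d=205/2466
  seg 3: a=-1 b=-748/411 c=-37/274 d=37/1644
S(1/4) = -56267/17536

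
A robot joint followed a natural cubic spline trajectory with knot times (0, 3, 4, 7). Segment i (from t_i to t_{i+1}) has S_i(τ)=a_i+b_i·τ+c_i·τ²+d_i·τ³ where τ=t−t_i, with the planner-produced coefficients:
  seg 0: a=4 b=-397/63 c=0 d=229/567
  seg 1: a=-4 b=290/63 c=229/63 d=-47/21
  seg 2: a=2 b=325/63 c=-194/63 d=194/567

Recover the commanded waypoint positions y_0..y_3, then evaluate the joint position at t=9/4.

y_0=4 y_1=-4 y_2=2 y_3=-1
S(9/4) = -357/64

y_0 = S_0(0) = a_0 = 4
y_1 = S_1(0) = a_1 = -4
y_2 = S_2(0) = a_2 = 2
y_3 = S_2(3) = -1
t_q=9/4 is in segment 0 (τ=9/4); S_0(τ)=-357/64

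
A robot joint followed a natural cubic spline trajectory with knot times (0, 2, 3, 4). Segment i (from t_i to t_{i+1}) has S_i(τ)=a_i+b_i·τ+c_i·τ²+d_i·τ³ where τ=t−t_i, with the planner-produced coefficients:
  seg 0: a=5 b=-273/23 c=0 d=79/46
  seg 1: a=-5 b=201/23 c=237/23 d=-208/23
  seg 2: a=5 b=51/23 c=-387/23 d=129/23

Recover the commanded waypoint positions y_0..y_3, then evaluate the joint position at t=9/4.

y_0 = S_0(0) = a_0 = 5
y_1 = S_1(0) = a_1 = -5
y_2 = S_2(0) = a_2 = 5
y_3 = S_2(1) = -4
t_q=9/4 is in segment 1 (τ=1/4); S_1(τ)=-37/16

y_0=5 y_1=-5 y_2=5 y_3=-4
S(9/4) = -37/16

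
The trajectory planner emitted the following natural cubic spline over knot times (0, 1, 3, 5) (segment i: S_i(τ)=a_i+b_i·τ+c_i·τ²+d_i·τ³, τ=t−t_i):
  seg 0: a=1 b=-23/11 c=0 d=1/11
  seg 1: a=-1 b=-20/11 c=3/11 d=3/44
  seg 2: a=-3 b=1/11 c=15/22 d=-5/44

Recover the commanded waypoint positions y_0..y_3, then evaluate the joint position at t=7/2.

y_0 = S_0(0) = a_0 = 1
y_1 = S_1(0) = a_1 = -1
y_2 = S_2(0) = a_2 = -3
y_3 = S_2(2) = -1
t_q=7/2 is in segment 2 (τ=1/2); S_2(τ)=-985/352

y_0=1 y_1=-1 y_2=-3 y_3=-1
S(7/2) = -985/352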